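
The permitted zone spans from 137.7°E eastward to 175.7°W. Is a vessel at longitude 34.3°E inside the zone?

No

Band width going east from +137.7° to -175.7°: ((-175.7 − 137.7) mod 360) = 46.6°.
Offset of +34.3° east of the west edge: ((34.3 − 137.7) mod 360) = 256.6°.
256.6° > 46.6° ⇒ outside.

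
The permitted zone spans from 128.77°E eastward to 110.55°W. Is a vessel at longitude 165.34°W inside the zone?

Band width going east from +128.77° to -110.55°: ((-110.55 − 128.77) mod 360) = 120.68°.
Offset of -165.34° east of the west edge: ((-165.34 − 128.77) mod 360) = 65.89°.
65.89° ≤ 120.68° ⇒ inside.

Yes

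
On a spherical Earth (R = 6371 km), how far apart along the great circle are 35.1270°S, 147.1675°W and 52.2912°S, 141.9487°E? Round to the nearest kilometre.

5755 km

Δλ = 141.9487 − -147.1675 = 289.1162°; wrapped into (−180°, 180°]: -70.8838°.
Δφ = -52.2912 − -35.1270 = -17.1642°.
a = sin²(Δφ/2) + cos φ₁ · cos φ₂ · sin²(Δλ/2) = 0.190483.
c = 2·atan2(√a, √(1−a)) = 0.90328 rad → d = 6371·c ≈ 5754.82 km.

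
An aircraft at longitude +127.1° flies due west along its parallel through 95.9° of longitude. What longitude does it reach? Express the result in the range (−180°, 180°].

Start at +127.1°; shift −95.9° → +31.2°.
+31.2° already lies in (−180°, 180°].

+31.2°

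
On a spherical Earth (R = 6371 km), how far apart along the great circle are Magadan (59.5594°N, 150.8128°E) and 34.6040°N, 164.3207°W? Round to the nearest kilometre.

Δλ = -164.3207 − 150.8128 = -315.1335°; wrapped into (−180°, 180°]: 44.8665°.
Δφ = 34.6040 − 59.5594 = -24.9554°.
a = sin²(Δφ/2) + cos φ₁ · cos φ₂ · sin²(Δλ/2) = 0.107409.
c = 2·atan2(√a, √(1−a)) = 0.66781 rad → d = 6371·c ≈ 4254.60 km.

4255 km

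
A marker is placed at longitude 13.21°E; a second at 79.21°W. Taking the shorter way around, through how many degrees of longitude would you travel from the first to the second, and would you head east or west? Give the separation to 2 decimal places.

Raw difference: -79.21 − 13.21 = -92.42°.
Normalise into (−180°, 180°]: -92.42° stays -92.42°.
Negative ⇒ the second point lies to the west; separation 92.42°.

92.42° west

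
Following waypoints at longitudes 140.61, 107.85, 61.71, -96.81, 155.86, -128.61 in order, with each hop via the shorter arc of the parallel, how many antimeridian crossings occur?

Leg 1: +140.61° → +107.85°, shortest Δλ = -32.76° (west) — does not cross 180°.
Leg 2: +107.85° → +61.71°, shortest Δλ = -46.14° (west) — does not cross 180°.
Leg 3: +61.71° → -96.81°, shortest Δλ = -158.52° (west) — does not cross 180°.
Leg 4: -96.81° → +155.86°, shortest Δλ = -107.33° (west) — crosses 180°.
Leg 5: +155.86° → -128.61°, shortest Δλ = 75.53° (east) — crosses 180°.
Total crossings: 2.

2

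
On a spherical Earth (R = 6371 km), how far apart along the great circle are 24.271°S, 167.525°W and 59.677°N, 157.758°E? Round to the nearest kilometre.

9858 km

Δλ = 157.758 − -167.525 = 325.283°; wrapped into (−180°, 180°]: -34.717°.
Δφ = 59.677 − -24.271 = 83.948°.
a = sin²(Δφ/2) + cos φ₁ · cos φ₂ · sin²(Δλ/2) = 0.488252.
c = 2·atan2(√a, √(1−a)) = 1.54730 rad → d = 6371·c ≈ 9857.84 km.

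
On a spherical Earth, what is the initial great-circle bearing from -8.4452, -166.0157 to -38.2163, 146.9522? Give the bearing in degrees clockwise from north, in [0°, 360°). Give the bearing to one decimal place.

Δλ = 146.9522 − -166.0157 = 312.9679°; wrapped into (−180°, 180°]: -47.0321°.
θ = atan2( sin Δλ · cos φ₂ , cos φ₁ · sin φ₂ − sin φ₁ · cos φ₂ · cos Δλ )
  = atan2(-0.57491, -0.53328) = -132.848° → normalised to [0°, 360°): 227.152°.

227.2°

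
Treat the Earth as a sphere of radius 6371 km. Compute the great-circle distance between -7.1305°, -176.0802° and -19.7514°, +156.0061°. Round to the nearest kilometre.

3321 km

Δλ = 156.0061 − -176.0802 = 332.0863°; wrapped into (−180°, 180°]: -27.9137°.
Δφ = -19.7514 − -7.1305 = -12.6209°.
a = sin²(Δφ/2) + cos φ₁ · cos φ₂ · sin²(Δλ/2) = 0.066409.
c = 2·atan2(√a, √(1−a)) = 0.52128 rad → d = 6371·c ≈ 3321.07 km.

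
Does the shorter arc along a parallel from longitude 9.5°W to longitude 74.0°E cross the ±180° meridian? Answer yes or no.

Signed shortest Δλ = ((74.0 − -9.5 + 180) mod 360) − 180 = 83.5°.
Going east by 83.5° from -9.5° reaches +74.0° without touching 180°.

No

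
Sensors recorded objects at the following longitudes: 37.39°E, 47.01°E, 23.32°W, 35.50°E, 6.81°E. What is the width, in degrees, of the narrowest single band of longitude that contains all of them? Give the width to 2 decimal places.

Sort the longitudes: -23.32°, +6.81°, +35.50°, +37.39°, +47.01°.
Eastward gaps between consecutive values (wrapping around): 30.13°, 28.69°, 1.89°, 9.62°, 289.67°.
Largest gap = 289.67° ⇒ minimal covering band is its complement: 360° − 289.67° = 70.33°.
Band runs from -23.32° eastward to +47.01°.

70.33°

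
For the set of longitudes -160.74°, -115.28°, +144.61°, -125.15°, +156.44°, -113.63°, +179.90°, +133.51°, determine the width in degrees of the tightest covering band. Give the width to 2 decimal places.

Sort the longitudes: -160.74°, -125.15°, -115.28°, -113.63°, +133.51°, +144.61°, +156.44°, +179.90°.
Eastward gaps between consecutive values (wrapping around): 35.59°, 9.87°, 1.65°, 247.14°, 11.10°, 11.83°, 23.46°, 19.36°.
Largest gap = 247.14° ⇒ minimal covering band is its complement: 360° − 247.14° = 112.86°.
Band runs from +133.51° eastward to -113.63°, crossing the antimeridian.

112.86°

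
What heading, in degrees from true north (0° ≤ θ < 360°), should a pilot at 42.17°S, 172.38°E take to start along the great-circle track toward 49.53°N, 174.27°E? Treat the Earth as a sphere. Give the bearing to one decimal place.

Δλ = 174.27 − 172.38 = 1.89°.
θ = atan2( sin Δλ · cos φ₂ , cos φ₁ · sin φ₂ − sin φ₁ · cos φ₂ · cos Δλ )
  = atan2(0.02141, 0.99932) = 1.227° → normalised to [0°, 360°): 1.227°.

1.2°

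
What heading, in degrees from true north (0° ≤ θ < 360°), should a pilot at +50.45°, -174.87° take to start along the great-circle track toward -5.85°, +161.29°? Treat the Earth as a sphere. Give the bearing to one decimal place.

207.7°

Δλ = 161.29 − -174.87 = 336.16°; wrapped into (−180°, 180°]: -23.84°.
θ = atan2( sin Δλ · cos φ₂ , cos φ₁ · sin φ₂ − sin φ₁ · cos φ₂ · cos Δλ )
  = atan2(-0.40208, -0.76651) = -152.320° → normalised to [0°, 360°): 207.680°.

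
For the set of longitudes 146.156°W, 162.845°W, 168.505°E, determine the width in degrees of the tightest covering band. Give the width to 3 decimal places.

45.339°

Sort the longitudes: -162.845°, -146.156°, +168.505°.
Eastward gaps between consecutive values (wrapping around): 16.689°, 314.661°, 28.650°.
Largest gap = 314.661° ⇒ minimal covering band is its complement: 360° − 314.661° = 45.339°.
Band runs from +168.505° eastward to -146.156°, crossing the antimeridian.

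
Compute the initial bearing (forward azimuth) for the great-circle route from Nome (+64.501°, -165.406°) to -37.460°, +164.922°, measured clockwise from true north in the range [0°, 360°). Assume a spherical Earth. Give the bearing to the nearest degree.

Δλ = 164.922 − -165.406 = 330.328°; wrapped into (−180°, 180°]: -29.672°.
θ = atan2( sin Δλ · cos φ₂ , cos φ₁ · sin φ₂ − sin φ₁ · cos φ₂ · cos Δλ )
  = atan2(-0.39295, -0.88434) = -156.043° → normalised to [0°, 360°): 203.957°.

204°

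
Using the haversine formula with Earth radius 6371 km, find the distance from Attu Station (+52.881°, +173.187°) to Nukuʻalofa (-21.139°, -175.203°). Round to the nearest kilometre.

Δλ = -175.203 − 173.187 = -348.390°; wrapped into (−180°, 180°]: 11.610°.
Δφ = -21.139 − 52.881 = -74.020°.
a = sin²(Δφ/2) + cos φ₁ · cos φ₂ · sin²(Δλ/2) = 0.368107.
c = 2·atan2(√a, √(1−a)) = 1.30385 rad → d = 6371·c ≈ 8306.84 km.

8307 km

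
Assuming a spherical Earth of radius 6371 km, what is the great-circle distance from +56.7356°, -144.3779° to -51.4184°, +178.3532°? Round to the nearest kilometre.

12501 km

Δλ = 178.3532 − -144.3779 = 322.7311°; wrapped into (−180°, 180°]: -37.2689°.
Δφ = -51.4184 − 56.7356 = -108.1540°.
a = sin²(Δφ/2) + cos φ₁ · cos φ₂ · sin²(Δλ/2) = 0.690710.
c = 2·atan2(√a, √(1−a)) = 1.96213 rad → d = 6371·c ≈ 12500.72 km.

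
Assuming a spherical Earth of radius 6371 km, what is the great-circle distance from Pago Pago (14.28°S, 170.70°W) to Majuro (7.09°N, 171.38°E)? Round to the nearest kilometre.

3091 km

Δλ = 171.38 − -170.70 = 342.08°; wrapped into (−180°, 180°]: -17.92°.
Δφ = 7.09 − -14.28 = 21.37°.
a = sin²(Δφ/2) + cos φ₁ · cos φ₂ · sin²(Δλ/2) = 0.057704.
c = 2·atan2(√a, √(1−a)) = 0.48518 rad → d = 6371·c ≈ 3091.06 km.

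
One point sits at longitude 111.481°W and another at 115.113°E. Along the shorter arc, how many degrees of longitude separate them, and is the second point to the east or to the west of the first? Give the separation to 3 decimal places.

Raw difference: 115.113 − -111.481 = 226.594°.
Normalise into (−180°, 180°]: 226.594° − 360° = -133.406°.
Negative ⇒ the second point lies to the west; separation 133.406°.

133.406° west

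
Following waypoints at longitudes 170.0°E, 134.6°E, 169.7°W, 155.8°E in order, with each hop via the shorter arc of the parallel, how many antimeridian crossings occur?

2

Leg 1: +170.0° → +134.6°, shortest Δλ = -35.4° (west) — does not cross 180°.
Leg 2: +134.6° → -169.7°, shortest Δλ = 55.7° (east) — crosses 180°.
Leg 3: -169.7° → +155.8°, shortest Δλ = -34.5° (west) — crosses 180°.
Total crossings: 2.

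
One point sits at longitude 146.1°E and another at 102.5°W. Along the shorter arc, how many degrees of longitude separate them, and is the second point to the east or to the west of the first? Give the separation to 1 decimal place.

Raw difference: -102.5 − 146.1 = -248.6°.
Normalise into (−180°, 180°]: -248.6° + 360° = 111.4°.
Positive ⇒ the second point lies to the east; separation 111.4°.

111.4° east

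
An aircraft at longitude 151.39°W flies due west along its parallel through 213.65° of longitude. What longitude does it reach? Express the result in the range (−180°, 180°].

5.04°W

Start at -151.39°; shift −213.65° → -365.04°.
-365.04° lies outside (−180°, 180°]; add 360° → -5.04°.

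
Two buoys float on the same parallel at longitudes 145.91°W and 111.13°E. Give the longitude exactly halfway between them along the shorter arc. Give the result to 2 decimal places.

Signed shortest Δλ from -145.91° to +111.13° is -102.96°.
Midpoint longitude = -145.91° + (-102.96°)/2 = -145.91° − 51.48° = -197.39°.
Normalise into (−180°, 180°]: +162.61°.
(The naïve average (-145.91 + +111.13)/2 = -17.39° is on the wrong side of the globe.)

162.61°E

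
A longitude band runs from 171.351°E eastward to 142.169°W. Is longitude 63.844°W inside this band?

No

Band width going east from +171.351° to -142.169°: ((-142.169 − 171.351) mod 360) = 46.480°.
Offset of -63.844° east of the west edge: ((-63.844 − 171.351) mod 360) = 124.805°.
124.805° > 46.480° ⇒ outside.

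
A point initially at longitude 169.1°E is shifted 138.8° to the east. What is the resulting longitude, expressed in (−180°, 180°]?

Start at +169.1°; shift +138.8° → +307.9°.
+307.9° lies outside (−180°, 180°]; subtract 360° → -52.1°.

52.1°W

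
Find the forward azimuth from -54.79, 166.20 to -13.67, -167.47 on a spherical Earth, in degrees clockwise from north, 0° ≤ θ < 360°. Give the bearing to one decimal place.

36.8°

Δλ = -167.47 − 166.20 = -333.67°; wrapped into (−180°, 180°]: 26.33°.
θ = atan2( sin Δλ · cos φ₂ , cos φ₁ · sin φ₂ − sin φ₁ · cos φ₂ · cos Δλ )
  = atan2(0.43098, 0.57527) = 36.839° → normalised to [0°, 360°): 36.839°.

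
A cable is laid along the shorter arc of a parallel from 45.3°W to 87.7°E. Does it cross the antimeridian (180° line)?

No

Signed shortest Δλ = ((87.7 − -45.3 + 180) mod 360) − 180 = 133.0°.
Going east by 133.0° from -45.3° reaches +87.7° without touching 180°.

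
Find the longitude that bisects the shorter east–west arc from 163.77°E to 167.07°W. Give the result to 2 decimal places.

178.35°E

Signed shortest Δλ from +163.77° to -167.07° is +29.16°.
Midpoint longitude = +163.77° + (+29.16°)/2 = +163.77° + 14.58° = +178.35°.
(The naïve average (+163.77 + -167.07)/2 = -1.65° is on the wrong side of the globe.)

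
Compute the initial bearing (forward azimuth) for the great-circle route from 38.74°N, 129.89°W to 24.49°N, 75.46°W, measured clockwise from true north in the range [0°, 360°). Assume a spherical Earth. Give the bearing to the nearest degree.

Δλ = -75.46 − -129.89 = 54.43°.
θ = atan2( sin Δλ · cos φ₂ , cos φ₁ · sin φ₂ − sin φ₁ · cos φ₂ · cos Δλ )
  = atan2(0.74023, -0.00794) = 90.614° → normalised to [0°, 360°): 90.614°.

91°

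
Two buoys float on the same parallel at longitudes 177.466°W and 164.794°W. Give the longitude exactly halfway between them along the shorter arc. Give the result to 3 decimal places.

171.130°W

Signed shortest Δλ from -177.466° to -164.794° is +12.672°.
Midpoint longitude = -177.466° + (+12.672°)/2 = -177.466° + 6.336° = -171.130°.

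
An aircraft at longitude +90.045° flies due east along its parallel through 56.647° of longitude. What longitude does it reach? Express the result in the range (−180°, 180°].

Start at +90.045°; shift +56.647° → +146.692°.
+146.692° already lies in (−180°, 180°].

+146.692°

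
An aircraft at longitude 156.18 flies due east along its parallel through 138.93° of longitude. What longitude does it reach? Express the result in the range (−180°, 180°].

Start at +156.18°; shift +138.93° → +295.11°.
+295.11° lies outside (−180°, 180°]; subtract 360° → -64.89°.

-64.89°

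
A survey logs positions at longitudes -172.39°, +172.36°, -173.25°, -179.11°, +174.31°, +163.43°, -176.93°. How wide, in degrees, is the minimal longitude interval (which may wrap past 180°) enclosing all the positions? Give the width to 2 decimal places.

24.18°

Sort the longitudes: -179.11°, -176.93°, -173.25°, -172.39°, +163.43°, +172.36°, +174.31°.
Eastward gaps between consecutive values (wrapping around): 2.18°, 3.68°, 0.86°, 335.82°, 8.93°, 1.95°, 6.58°.
Largest gap = 335.82° ⇒ minimal covering band is its complement: 360° − 335.82° = 24.18°.
Band runs from +163.43° eastward to -172.39°, crossing the antimeridian.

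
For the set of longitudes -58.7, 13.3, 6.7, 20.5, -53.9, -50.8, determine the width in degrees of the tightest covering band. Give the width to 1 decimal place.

79.2°

Sort the longitudes: -58.7°, -53.9°, -50.8°, +6.7°, +13.3°, +20.5°.
Eastward gaps between consecutive values (wrapping around): 4.8°, 3.1°, 57.5°, 6.6°, 7.2°, 280.8°.
Largest gap = 280.8° ⇒ minimal covering band is its complement: 360° − 280.8° = 79.2°.
Band runs from -58.7° eastward to +20.5°.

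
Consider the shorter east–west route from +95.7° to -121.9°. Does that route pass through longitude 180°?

Yes

Naïve |-121.9 − 95.7| = 217.6° > 180°, so the shorter arc goes the other way round — across 180°.
Signed shortest Δλ = ((-121.9 − 95.7 + 180) mod 360) − 180 = 142.4°.
Going east by 142.4° from +95.7° passes through 180° before reaching -121.9°.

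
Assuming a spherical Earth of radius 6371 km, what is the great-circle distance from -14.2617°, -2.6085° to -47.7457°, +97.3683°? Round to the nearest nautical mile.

5165 nmi

Δλ = 97.3683 − -2.6085 = 99.9768°.
Δφ = -47.7457 − -14.2617 = -33.4840°.
a = sin²(Δφ/2) + cos φ₁ · cos φ₂ · sin²(Δλ/2) = 0.465283.
c = 2·atan2(√a, √(1−a)) = 1.50131 rad → d = 6371·c ≈ 9564.82 km ≈ 5164.59 nmi.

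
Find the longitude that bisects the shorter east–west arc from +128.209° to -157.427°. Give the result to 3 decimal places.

+165.391°

Signed shortest Δλ from +128.209° to -157.427° is +74.364°.
Midpoint longitude = +128.209° + (+74.364°)/2 = +128.209° + 37.182° = +165.391°.
(The naïve average (+128.209 + -157.427)/2 = -14.609° is on the wrong side of the globe.)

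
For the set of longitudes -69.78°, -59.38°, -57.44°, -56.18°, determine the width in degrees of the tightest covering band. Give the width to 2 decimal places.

Sort the longitudes: -69.78°, -59.38°, -57.44°, -56.18°.
Eastward gaps between consecutive values (wrapping around): 10.40°, 1.94°, 1.26°, 346.40°.
Largest gap = 346.40° ⇒ minimal covering band is its complement: 360° − 346.40° = 13.60°.
Band runs from -69.78° eastward to -56.18°.

13.60°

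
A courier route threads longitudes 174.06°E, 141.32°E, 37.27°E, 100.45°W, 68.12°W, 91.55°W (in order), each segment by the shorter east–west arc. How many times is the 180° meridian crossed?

Leg 1: +174.06° → +141.32°, shortest Δλ = -32.74° (west) — does not cross 180°.
Leg 2: +141.32° → +37.27°, shortest Δλ = -104.05° (west) — does not cross 180°.
Leg 3: +37.27° → -100.45°, shortest Δλ = -137.72° (west) — does not cross 180°.
Leg 4: -100.45° → -68.12°, shortest Δλ = 32.33° (east) — does not cross 180°.
Leg 5: -68.12° → -91.55°, shortest Δλ = -23.43° (west) — does not cross 180°.
Total crossings: 0.

0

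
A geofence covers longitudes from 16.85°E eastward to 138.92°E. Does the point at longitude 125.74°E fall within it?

Yes

Band width going east from +16.85° to +138.92°: ((138.92 − 16.85) mod 360) = 122.07°.
Offset of +125.74° east of the west edge: ((125.74 − 16.85) mod 360) = 108.89°.
108.89° ≤ 122.07° ⇒ inside.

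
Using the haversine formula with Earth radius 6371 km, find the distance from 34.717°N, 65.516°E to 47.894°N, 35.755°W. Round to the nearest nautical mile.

4302 nmi

Δλ = -35.755 − 65.516 = -101.271°.
Δφ = 47.894 − 34.717 = 13.177°.
a = sin²(Δφ/2) + cos φ₁ · cos φ₂ · sin²(Δλ/2) = 0.342594.
c = 2·atan2(√a, √(1−a)) = 1.25054 rad → d = 6371·c ≈ 7967.17 km ≈ 4301.93 nmi.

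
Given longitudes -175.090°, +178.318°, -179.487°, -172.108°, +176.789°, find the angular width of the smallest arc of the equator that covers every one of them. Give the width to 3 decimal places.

Sort the longitudes: -179.487°, -175.090°, -172.108°, +176.789°, +178.318°.
Eastward gaps between consecutive values (wrapping around): 4.397°, 2.982°, 348.897°, 1.529°, 2.195°.
Largest gap = 348.897° ⇒ minimal covering band is its complement: 360° − 348.897° = 11.103°.
Band runs from +176.789° eastward to -172.108°, crossing the antimeridian.

11.103°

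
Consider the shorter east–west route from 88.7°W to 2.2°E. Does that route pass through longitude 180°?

Signed shortest Δλ = ((2.2 − -88.7 + 180) mod 360) − 180 = 90.9°.
Going east by 90.9° from -88.7° reaches +2.2° without touching 180°.

No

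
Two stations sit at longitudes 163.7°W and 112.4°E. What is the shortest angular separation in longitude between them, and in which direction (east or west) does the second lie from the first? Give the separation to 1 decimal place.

83.9° west

Raw difference: 112.4 − -163.7 = 276.1°.
Normalise into (−180°, 180°]: 276.1° − 360° = -83.9°.
Negative ⇒ the second point lies to the west; separation 83.9°.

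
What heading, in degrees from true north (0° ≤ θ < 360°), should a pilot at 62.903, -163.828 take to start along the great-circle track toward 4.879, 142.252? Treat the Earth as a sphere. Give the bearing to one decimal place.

Δλ = 142.252 − -163.828 = 306.080°; wrapped into (−180°, 180°]: -53.920°.
θ = atan2( sin Δλ · cos φ₂ , cos φ₁ · sin φ₂ − sin φ₁ · cos φ₂ · cos Δλ )
  = atan2(-0.80527, -0.48363) = -120.988° → normalised to [0°, 360°): 239.012°.

239.0°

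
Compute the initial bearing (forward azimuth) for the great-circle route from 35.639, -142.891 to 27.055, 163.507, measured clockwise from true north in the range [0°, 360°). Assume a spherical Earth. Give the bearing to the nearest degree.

275°

Δλ = 163.507 − -142.891 = 306.398°; wrapped into (−180°, 180°]: -53.602°.
θ = atan2( sin Δλ · cos φ₂ , cos φ₁ · sin φ₂ − sin φ₁ · cos φ₂ · cos Δλ )
  = atan2(-0.71683, 0.06174) = -85.078° → normalised to [0°, 360°): 274.922°.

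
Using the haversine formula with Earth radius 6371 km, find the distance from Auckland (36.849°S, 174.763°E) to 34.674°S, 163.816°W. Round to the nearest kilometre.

1944 km

Δλ = -163.816 − 174.763 = -338.579°; wrapped into (−180°, 180°]: 21.421°.
Δφ = -34.674 − -36.849 = 2.175°.
a = sin²(Δφ/2) + cos φ₁ · cos φ₂ · sin²(Δλ/2) = 0.023090.
c = 2·atan2(√a, √(1−a)) = 0.30509 rad → d = 6371·c ≈ 1943.74 km.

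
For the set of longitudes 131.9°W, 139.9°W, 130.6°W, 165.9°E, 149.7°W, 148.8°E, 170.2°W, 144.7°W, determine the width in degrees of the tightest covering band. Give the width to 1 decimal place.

80.6°

Sort the longitudes: -170.2°, -149.7°, -144.7°, -139.9°, -131.9°, -130.6°, +148.8°, +165.9°.
Eastward gaps between consecutive values (wrapping around): 20.5°, 5.0°, 4.8°, 8.0°, 1.3°, 279.4°, 17.1°, 23.9°.
Largest gap = 279.4° ⇒ minimal covering band is its complement: 360° − 279.4° = 80.6°.
Band runs from +148.8° eastward to -130.6°, crossing the antimeridian.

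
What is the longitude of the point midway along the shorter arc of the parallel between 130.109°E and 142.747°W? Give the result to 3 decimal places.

Signed shortest Δλ from +130.109° to -142.747° is +87.144°.
Midpoint longitude = +130.109° + (+87.144°)/2 = +130.109° + 43.572° = +173.681°.
(The naïve average (+130.109 + -142.747)/2 = -6.319° is on the wrong side of the globe.)

173.681°E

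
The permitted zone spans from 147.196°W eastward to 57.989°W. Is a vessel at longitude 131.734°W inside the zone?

Band width going east from -147.196° to -57.989°: ((-57.989 − -147.196) mod 360) = 89.207°.
Offset of -131.734° east of the west edge: ((-131.734 − -147.196) mod 360) = 15.462°.
15.462° ≤ 89.207° ⇒ inside.

Yes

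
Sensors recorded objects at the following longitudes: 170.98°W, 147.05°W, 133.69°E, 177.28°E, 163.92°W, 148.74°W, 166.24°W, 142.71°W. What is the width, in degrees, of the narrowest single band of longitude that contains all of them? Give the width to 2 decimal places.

83.60°

Sort the longitudes: -170.98°, -166.24°, -163.92°, -148.74°, -147.05°, -142.71°, +133.69°, +177.28°.
Eastward gaps between consecutive values (wrapping around): 4.74°, 2.32°, 15.18°, 1.69°, 4.34°, 276.40°, 43.59°, 11.74°.
Largest gap = 276.40° ⇒ minimal covering band is its complement: 360° − 276.40° = 83.60°.
Band runs from +133.69° eastward to -142.71°, crossing the antimeridian.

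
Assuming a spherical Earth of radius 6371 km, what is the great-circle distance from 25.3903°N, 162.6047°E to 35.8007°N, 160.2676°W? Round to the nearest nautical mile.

Δλ = -160.2676 − 162.6047 = -322.8723°; wrapped into (−180°, 180°]: 37.1277°.
Δφ = 35.8007 − 25.3903 = 10.4104°.
a = sin²(Δφ/2) + cos φ₁ · cos φ₂ · sin²(Δλ/2) = 0.082494.
c = 2·atan2(√a, √(1−a)) = 0.58264 rad → d = 6371·c ≈ 3712.01 km ≈ 2004.33 nmi.

2004 nmi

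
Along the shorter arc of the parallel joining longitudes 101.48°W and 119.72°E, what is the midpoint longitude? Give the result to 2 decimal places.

170.88°W

Signed shortest Δλ from -101.48° to +119.72° is -138.80°.
Midpoint longitude = -101.48° + (-138.80°)/2 = -101.48° − 69.40° = -170.88°.
(The naïve average (-101.48 + +119.72)/2 = 9.12° is on the wrong side of the globe.)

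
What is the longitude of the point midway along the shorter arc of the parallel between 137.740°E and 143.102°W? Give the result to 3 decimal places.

Signed shortest Δλ from +137.740° to -143.102° is +79.158°.
Midpoint longitude = +137.740° + (+79.158°)/2 = +137.740° + 39.579° = +177.319°.
(The naïve average (+137.740 + -143.102)/2 = -2.681° is on the wrong side of the globe.)

177.319°E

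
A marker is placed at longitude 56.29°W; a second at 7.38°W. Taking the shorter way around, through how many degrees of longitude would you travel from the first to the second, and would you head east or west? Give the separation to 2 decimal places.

48.91° east

Raw difference: -7.38 − -56.29 = 48.91°.
Normalise into (−180°, 180°]: 48.91° stays 48.91°.
Positive ⇒ the second point lies to the east; separation 48.91°.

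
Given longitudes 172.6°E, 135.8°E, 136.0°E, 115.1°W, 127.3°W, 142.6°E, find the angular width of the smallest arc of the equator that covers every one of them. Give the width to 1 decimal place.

Sort the longitudes: -127.3°, -115.1°, +135.8°, +136.0°, +142.6°, +172.6°.
Eastward gaps between consecutive values (wrapping around): 12.2°, 250.9°, 0.2°, 6.6°, 30.0°, 60.1°.
Largest gap = 250.9° ⇒ minimal covering band is its complement: 360° − 250.9° = 109.1°.
Band runs from +135.8° eastward to -115.1°, crossing the antimeridian.

109.1°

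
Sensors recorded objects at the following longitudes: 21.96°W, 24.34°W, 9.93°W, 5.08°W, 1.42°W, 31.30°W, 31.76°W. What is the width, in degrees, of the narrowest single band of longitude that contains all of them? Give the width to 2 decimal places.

30.34°

Sort the longitudes: -31.76°, -31.30°, -24.34°, -21.96°, -9.93°, -5.08°, -1.42°.
Eastward gaps between consecutive values (wrapping around): 0.46°, 6.96°, 2.38°, 12.03°, 4.85°, 3.66°, 329.66°.
Largest gap = 329.66° ⇒ minimal covering band is its complement: 360° − 329.66° = 30.34°.
Band runs from -31.76° eastward to -1.42°.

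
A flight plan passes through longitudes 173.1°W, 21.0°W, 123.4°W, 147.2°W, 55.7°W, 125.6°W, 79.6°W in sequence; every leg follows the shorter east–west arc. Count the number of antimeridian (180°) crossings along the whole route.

0

Leg 1: -173.1° → -21.0°, shortest Δλ = 152.1° (east) — does not cross 180°.
Leg 2: -21.0° → -123.4°, shortest Δλ = -102.4° (west) — does not cross 180°.
Leg 3: -123.4° → -147.2°, shortest Δλ = -23.8° (west) — does not cross 180°.
Leg 4: -147.2° → -55.7°, shortest Δλ = 91.5° (east) — does not cross 180°.
Leg 5: -55.7° → -125.6°, shortest Δλ = -69.9° (west) — does not cross 180°.
Leg 6: -125.6° → -79.6°, shortest Δλ = 46.0° (east) — does not cross 180°.
Total crossings: 0.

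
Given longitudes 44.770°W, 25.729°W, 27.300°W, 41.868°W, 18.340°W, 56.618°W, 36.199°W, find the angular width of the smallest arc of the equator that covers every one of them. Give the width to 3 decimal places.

38.278°

Sort the longitudes: -56.618°, -44.770°, -41.868°, -36.199°, -27.300°, -25.729°, -18.340°.
Eastward gaps between consecutive values (wrapping around): 11.848°, 2.902°, 5.669°, 8.899°, 1.571°, 7.389°, 321.722°.
Largest gap = 321.722° ⇒ minimal covering band is its complement: 360° − 321.722° = 38.278°.
Band runs from -56.618° eastward to -18.340°.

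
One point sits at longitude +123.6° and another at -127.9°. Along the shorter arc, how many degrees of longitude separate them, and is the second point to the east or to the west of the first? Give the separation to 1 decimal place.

Raw difference: -127.9 − 123.6 = -251.5°.
Normalise into (−180°, 180°]: -251.5° + 360° = 108.5°.
Positive ⇒ the second point lies to the east; separation 108.5°.

108.5° east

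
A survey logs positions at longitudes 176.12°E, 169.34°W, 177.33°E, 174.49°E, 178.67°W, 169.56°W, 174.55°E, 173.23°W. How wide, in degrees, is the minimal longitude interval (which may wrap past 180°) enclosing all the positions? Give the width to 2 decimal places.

16.17°

Sort the longitudes: -178.67°, -173.23°, -169.56°, -169.34°, +174.49°, +174.55°, +176.12°, +177.33°.
Eastward gaps between consecutive values (wrapping around): 5.44°, 3.67°, 0.22°, 343.83°, 0.06°, 1.57°, 1.21°, 4.00°.
Largest gap = 343.83° ⇒ minimal covering band is its complement: 360° − 343.83° = 16.17°.
Band runs from +174.49° eastward to -169.34°, crossing the antimeridian.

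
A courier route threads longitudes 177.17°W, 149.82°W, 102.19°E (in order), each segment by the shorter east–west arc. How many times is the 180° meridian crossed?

Leg 1: -177.17° → -149.82°, shortest Δλ = 27.35° (east) — does not cross 180°.
Leg 2: -149.82° → +102.19°, shortest Δλ = -107.99° (west) — crosses 180°.
Total crossings: 1.

1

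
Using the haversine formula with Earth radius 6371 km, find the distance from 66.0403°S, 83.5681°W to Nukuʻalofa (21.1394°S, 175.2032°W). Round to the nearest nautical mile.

4288 nmi

Δλ = -175.2032 − -83.5681 = -91.6351°.
Δφ = -21.1394 − -66.0403 = 44.9009°.
a = sin²(Δφ/2) + cos φ₁ · cos φ₂ · sin²(Δλ/2) = 0.340623.
c = 2·atan2(√a, √(1−a)) = 1.24638 rad → d = 6371·c ≈ 7940.69 km ≈ 4287.63 nmi.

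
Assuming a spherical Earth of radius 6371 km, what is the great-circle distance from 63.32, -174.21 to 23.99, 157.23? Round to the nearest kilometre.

Δλ = 157.23 − -174.21 = 331.44°; wrapped into (−180°, 180°]: -28.56°.
Δφ = 23.99 − 63.32 = -39.33°.
a = sin²(Δφ/2) + cos φ₁ · cos φ₂ · sin²(Δλ/2) = 0.138204.
c = 2·atan2(√a, √(1−a)) = 0.76180 rad → d = 6371·c ≈ 4853.46 km.

4853 km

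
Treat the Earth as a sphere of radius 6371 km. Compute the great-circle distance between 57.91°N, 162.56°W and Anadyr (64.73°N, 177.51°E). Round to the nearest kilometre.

1297 km

Δλ = 177.51 − -162.56 = 340.07°; wrapped into (−180°, 180°]: -19.93°.
Δφ = 64.73 − 57.91 = 6.82°.
a = sin²(Δφ/2) + cos φ₁ · cos φ₂ · sin²(Δλ/2) = 0.010329.
c = 2·atan2(√a, √(1−a)) = 0.20361 rad → d = 6371·c ≈ 1297.23 km.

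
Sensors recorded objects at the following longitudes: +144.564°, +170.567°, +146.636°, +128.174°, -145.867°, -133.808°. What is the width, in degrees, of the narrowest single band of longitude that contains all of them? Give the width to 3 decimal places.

98.018°

Sort the longitudes: -145.867°, -133.808°, +128.174°, +144.564°, +146.636°, +170.567°.
Eastward gaps between consecutive values (wrapping around): 12.059°, 261.982°, 16.390°, 2.072°, 23.931°, 43.566°.
Largest gap = 261.982° ⇒ minimal covering band is its complement: 360° − 261.982° = 98.018°.
Band runs from +128.174° eastward to -133.808°, crossing the antimeridian.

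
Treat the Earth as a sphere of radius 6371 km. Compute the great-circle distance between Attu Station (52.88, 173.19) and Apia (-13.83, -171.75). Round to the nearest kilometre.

Δλ = -171.75 − 173.19 = -344.94°; wrapped into (−180°, 180°]: 15.06°.
Δφ = -13.83 − 52.88 = -66.71°.
a = sin²(Δφ/2) + cos φ₁ · cos φ₂ · sin²(Δλ/2) = 0.312371.
c = 2·atan2(√a, √(1−a)) = 1.18612 rad → d = 6371·c ≈ 7556.77 km.

7557 km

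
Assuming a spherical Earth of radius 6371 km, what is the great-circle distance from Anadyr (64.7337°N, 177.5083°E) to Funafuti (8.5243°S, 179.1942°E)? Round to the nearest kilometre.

Δλ = 179.1942 − 177.5083 = 1.6859°.
Δφ = -8.5243 − 64.7337 = -73.2580°.
a = sin²(Δφ/2) + cos φ₁ · cos φ₂ · sin²(Δλ/2) = 0.356060.
c = 2·atan2(√a, √(1−a)) = 1.27878 rad → d = 6371·c ≈ 8147.13 km.

8147 km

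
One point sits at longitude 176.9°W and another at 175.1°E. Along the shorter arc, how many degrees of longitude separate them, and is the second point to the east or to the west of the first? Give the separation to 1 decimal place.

Raw difference: 175.1 − -176.9 = 352.0°.
Normalise into (−180°, 180°]: 352.0° − 360° = -8.0°.
Negative ⇒ the second point lies to the west; separation 8.0°.

8.0° west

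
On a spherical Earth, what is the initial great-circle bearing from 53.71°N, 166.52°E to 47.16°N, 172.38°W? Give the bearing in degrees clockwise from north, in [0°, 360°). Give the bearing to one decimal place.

107.5°

Δλ = -172.38 − 166.52 = -338.90°; wrapped into (−180°, 180°]: 21.10°.
θ = atan2( sin Δλ · cos φ₂ , cos φ₁ · sin φ₂ − sin φ₁ · cos φ₂ · cos Δλ )
  = atan2(0.24478, -0.07732) = 107.531° → normalised to [0°, 360°): 107.531°.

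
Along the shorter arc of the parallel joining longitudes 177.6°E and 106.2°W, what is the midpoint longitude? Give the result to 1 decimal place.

144.3°W

Signed shortest Δλ from +177.6° to -106.2° is +76.2°.
Midpoint longitude = +177.6° + (+76.2°)/2 = +177.6° + 38.1° = +215.7°.
Normalise into (−180°, 180°]: -144.3°.
(The naïve average (+177.6 + -106.2)/2 = 35.7° is on the wrong side of the globe.)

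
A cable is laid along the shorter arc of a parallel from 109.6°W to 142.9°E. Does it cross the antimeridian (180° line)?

Naïve |142.9 − -109.6| = 252.5° > 180°, so the shorter arc goes the other way round — across 180°.
Signed shortest Δλ = ((142.9 − -109.6 + 180) mod 360) − 180 = -107.5°.
Going west by 107.5° from -109.6° passes through 180° before reaching +142.9°.

Yes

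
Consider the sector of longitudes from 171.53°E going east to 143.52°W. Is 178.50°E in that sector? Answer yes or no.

Band width going east from +171.53° to -143.52°: ((-143.52 − 171.53) mod 360) = 44.95°.
Offset of +178.50° east of the west edge: ((178.50 − 171.53) mod 360) = 6.97°.
6.97° ≤ 44.95° ⇒ inside.

Yes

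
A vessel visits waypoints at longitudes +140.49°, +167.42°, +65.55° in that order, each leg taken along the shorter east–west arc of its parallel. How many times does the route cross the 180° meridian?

Leg 1: +140.49° → +167.42°, shortest Δλ = 26.93° (east) — does not cross 180°.
Leg 2: +167.42° → +65.55°, shortest Δλ = -101.87° (west) — does not cross 180°.
Total crossings: 0.

0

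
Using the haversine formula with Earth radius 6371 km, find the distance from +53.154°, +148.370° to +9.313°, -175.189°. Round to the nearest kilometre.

5863 km

Δλ = -175.189 − 148.370 = -323.559°; wrapped into (−180°, 180°]: 36.441°.
Δφ = 9.313 − 53.154 = -43.841°.
a = sin²(Δφ/2) + cos φ₁ · cos φ₂ · sin²(Δλ/2) = 0.197222.
c = 2·atan2(√a, √(1−a)) = 0.92033 rad → d = 6371·c ≈ 5863.43 km.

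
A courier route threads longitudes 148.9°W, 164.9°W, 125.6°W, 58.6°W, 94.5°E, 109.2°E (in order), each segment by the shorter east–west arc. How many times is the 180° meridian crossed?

0

Leg 1: -148.9° → -164.9°, shortest Δλ = -16.0° (west) — does not cross 180°.
Leg 2: -164.9° → -125.6°, shortest Δλ = 39.3° (east) — does not cross 180°.
Leg 3: -125.6° → -58.6°, shortest Δλ = 67.0° (east) — does not cross 180°.
Leg 4: -58.6° → +94.5°, shortest Δλ = 153.1° (east) — does not cross 180°.
Leg 5: +94.5° → +109.2°, shortest Δλ = 14.7° (east) — does not cross 180°.
Total crossings: 0.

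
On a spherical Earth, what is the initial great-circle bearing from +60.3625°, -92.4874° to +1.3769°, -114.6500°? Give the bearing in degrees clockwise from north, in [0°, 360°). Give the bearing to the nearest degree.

205°

Δλ = -114.6500 − -92.4874 = -22.1626°.
θ = atan2( sin Δλ · cos φ₂ , cos φ₁ · sin φ₂ − sin φ₁ · cos φ₂ · cos Δλ )
  = atan2(-0.37713, -0.79284) = -154.561° → normalised to [0°, 360°): 205.439°.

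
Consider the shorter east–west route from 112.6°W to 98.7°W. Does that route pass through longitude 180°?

Signed shortest Δλ = ((-98.7 − -112.6 + 180) mod 360) − 180 = 13.9°.
Going east by 13.9° from -112.6° reaches -98.7° without touching 180°.

No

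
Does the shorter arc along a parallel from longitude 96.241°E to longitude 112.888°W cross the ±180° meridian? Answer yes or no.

Yes

Naïve |-112.888 − 96.241| = 209.129° > 180°, so the shorter arc goes the other way round — across 180°.
Signed shortest Δλ = ((-112.888 − 96.241 + 180) mod 360) − 180 = 150.871°.
Going east by 150.871° from +96.241° passes through 180° before reaching -112.888°.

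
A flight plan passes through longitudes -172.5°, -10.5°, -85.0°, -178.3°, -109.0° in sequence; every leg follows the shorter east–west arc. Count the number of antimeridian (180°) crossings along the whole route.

0

Leg 1: -172.5° → -10.5°, shortest Δλ = 162.0° (east) — does not cross 180°.
Leg 2: -10.5° → -85.0°, shortest Δλ = -74.5° (west) — does not cross 180°.
Leg 3: -85.0° → -178.3°, shortest Δλ = -93.3° (west) — does not cross 180°.
Leg 4: -178.3° → -109.0°, shortest Δλ = 69.3° (east) — does not cross 180°.
Total crossings: 0.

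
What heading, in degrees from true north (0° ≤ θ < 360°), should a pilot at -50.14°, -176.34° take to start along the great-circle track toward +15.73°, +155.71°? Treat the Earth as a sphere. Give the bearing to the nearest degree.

Δλ = 155.71 − -176.34 = 332.05°; wrapped into (−180°, 180°]: -27.95°.
θ = atan2( sin Δλ · cos φ₂ , cos φ₁ · sin φ₂ − sin φ₁ · cos φ₂ · cos Δλ )
  = atan2(-0.45115, 0.82644) = -28.630° → normalised to [0°, 360°): 331.370°.

331°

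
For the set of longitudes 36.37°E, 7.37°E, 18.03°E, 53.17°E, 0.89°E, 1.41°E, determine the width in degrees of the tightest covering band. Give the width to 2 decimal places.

52.28°

Sort the longitudes: +0.89°, +1.41°, +7.37°, +18.03°, +36.37°, +53.17°.
Eastward gaps between consecutive values (wrapping around): 0.52°, 5.96°, 10.66°, 18.34°, 16.80°, 307.72°.
Largest gap = 307.72° ⇒ minimal covering band is its complement: 360° − 307.72° = 52.28°.
Band runs from +0.89° eastward to +53.17°.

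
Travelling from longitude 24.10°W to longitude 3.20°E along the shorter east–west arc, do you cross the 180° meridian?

No

Signed shortest Δλ = ((3.20 − -24.10 + 180) mod 360) − 180 = 27.3°.
Going east by 27.3° from -24.10° reaches +3.20° without touching 180°.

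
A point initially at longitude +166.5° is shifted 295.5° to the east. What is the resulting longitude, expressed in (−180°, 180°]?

+102.0°

Start at +166.5°; shift +295.5° → +462.0°.
+462.0° lies outside (−180°, 180°]; subtract 360° → +102.0°.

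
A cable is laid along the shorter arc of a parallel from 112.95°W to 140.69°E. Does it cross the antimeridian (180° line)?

Yes

Naïve |140.69 − -112.95| = 253.64° > 180°, so the shorter arc goes the other way round — across 180°.
Signed shortest Δλ = ((140.69 − -112.95 + 180) mod 360) − 180 = -106.36°.
Going west by 106.36° from -112.95° passes through 180° before reaching +140.69°.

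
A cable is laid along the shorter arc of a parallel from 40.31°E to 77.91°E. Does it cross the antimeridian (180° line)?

No

Signed shortest Δλ = ((77.91 − 40.31 + 180) mod 360) − 180 = 37.6°.
Going east by 37.6° from +40.31° reaches +77.91° without touching 180°.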